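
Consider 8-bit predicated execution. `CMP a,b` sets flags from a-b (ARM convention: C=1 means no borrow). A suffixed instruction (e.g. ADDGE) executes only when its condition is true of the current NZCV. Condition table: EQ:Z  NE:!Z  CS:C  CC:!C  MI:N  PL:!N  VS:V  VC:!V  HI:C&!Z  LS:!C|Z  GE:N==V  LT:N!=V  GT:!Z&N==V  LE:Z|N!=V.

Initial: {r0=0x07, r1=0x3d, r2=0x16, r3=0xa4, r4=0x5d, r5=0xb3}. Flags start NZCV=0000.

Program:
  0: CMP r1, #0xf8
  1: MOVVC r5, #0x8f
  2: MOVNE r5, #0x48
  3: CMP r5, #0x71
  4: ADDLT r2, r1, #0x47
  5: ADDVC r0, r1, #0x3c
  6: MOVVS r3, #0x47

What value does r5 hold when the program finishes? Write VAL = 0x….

0: ✓ CMP  NZCV=0000
1: ✓ MOVVC  r5←0x8f
2: ✓ MOVNE  r5←0x48
3: ✓ CMP  NZCV=1000
4: ✓ ADDLT  r2←0x84
5: ✓ ADDVC  r0←0x79
6: · MOVVS

VAL = 0x48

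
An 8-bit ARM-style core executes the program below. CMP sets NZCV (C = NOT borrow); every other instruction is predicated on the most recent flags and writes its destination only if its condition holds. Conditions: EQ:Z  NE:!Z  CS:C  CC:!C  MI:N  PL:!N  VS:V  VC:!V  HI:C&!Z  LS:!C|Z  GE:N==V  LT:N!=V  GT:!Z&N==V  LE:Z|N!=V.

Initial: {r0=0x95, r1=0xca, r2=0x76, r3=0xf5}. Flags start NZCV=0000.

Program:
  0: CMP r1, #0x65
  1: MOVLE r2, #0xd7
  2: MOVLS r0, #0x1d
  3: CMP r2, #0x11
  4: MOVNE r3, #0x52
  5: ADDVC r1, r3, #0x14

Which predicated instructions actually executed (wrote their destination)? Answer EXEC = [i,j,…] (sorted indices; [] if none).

EXEC = [1,4,5]

0: ✓ CMP  NZCV=0011
1: ✓ MOVLE  r2←0xd7
2: · MOVLS
3: ✓ CMP  NZCV=1010
4: ✓ MOVNE  r3←0x52
5: ✓ ADDVC  r1←0x66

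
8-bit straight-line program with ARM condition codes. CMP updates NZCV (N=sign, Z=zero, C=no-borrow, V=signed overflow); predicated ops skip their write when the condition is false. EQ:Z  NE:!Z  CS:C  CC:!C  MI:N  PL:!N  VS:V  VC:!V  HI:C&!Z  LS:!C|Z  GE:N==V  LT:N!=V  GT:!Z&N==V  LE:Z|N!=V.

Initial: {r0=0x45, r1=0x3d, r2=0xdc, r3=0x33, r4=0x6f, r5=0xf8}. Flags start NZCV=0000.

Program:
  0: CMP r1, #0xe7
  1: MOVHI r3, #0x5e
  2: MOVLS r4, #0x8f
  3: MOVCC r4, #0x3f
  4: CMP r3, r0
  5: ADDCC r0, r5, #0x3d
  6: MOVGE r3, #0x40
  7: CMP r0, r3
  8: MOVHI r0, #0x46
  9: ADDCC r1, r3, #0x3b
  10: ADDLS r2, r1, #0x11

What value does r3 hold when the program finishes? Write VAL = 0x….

VAL = 0x33

[0] flags=0000 → (cmp)
[1] flags=0000 HI?F → skip
[2] flags=0000 LS?T → r4=0x8f
[3] flags=0000 CC?T → r4=0x3f
[4] flags=1000 → (cmp)
[5] flags=1000 CC?T → r0=0x35
[6] flags=1000 GE?F → skip
[7] flags=0010 → (cmp)
[8] flags=0010 HI?T → r0=0x46
[9] flags=0010 CC?F → skip
[10] flags=0010 LS?F → skip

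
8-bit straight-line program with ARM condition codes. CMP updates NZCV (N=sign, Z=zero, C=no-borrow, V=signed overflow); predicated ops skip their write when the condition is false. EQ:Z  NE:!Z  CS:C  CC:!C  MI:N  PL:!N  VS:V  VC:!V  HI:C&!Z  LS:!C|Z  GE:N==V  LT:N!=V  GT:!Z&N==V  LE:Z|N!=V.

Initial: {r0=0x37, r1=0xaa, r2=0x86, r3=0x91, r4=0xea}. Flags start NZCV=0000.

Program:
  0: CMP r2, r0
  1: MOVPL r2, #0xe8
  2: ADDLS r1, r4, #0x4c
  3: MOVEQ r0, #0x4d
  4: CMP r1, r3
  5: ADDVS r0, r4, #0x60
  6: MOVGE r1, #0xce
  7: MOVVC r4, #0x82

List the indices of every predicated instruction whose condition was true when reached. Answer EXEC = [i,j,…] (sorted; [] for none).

0: ✓ CMP  NZCV=0011
1: ✓ MOVPL  r2←0xe8
2: · ADDLS
3: · MOVEQ
4: ✓ CMP  NZCV=0010
5: · ADDVS
6: ✓ MOVGE  r1←0xce
7: ✓ MOVVC  r4←0x82

EXEC = [1,6,7]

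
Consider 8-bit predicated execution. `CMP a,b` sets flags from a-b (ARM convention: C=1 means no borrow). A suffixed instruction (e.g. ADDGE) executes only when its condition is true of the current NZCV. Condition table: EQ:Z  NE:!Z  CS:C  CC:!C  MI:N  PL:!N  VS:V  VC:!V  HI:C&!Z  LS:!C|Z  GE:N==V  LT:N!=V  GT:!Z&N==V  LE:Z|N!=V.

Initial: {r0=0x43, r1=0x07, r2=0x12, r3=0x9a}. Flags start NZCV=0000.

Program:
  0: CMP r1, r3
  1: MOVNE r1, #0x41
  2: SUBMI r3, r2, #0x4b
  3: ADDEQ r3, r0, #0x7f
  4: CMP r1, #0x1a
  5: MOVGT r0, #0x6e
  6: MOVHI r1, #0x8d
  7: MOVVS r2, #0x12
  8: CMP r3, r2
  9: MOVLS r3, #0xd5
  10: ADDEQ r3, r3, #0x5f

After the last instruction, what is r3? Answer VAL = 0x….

VAL = 0x9a

[0] flags=0000 → (cmp)
[1] flags=0000 NE?T → r1=0x41
[2] flags=0000 MI?F → skip
[3] flags=0000 EQ?F → skip
[4] flags=0010 → (cmp)
[5] flags=0010 GT?T → r0=0x6e
[6] flags=0010 HI?T → r1=0x8d
[7] flags=0010 VS?F → skip
[8] flags=1010 → (cmp)
[9] flags=1010 LS?F → skip
[10] flags=1010 EQ?F → skip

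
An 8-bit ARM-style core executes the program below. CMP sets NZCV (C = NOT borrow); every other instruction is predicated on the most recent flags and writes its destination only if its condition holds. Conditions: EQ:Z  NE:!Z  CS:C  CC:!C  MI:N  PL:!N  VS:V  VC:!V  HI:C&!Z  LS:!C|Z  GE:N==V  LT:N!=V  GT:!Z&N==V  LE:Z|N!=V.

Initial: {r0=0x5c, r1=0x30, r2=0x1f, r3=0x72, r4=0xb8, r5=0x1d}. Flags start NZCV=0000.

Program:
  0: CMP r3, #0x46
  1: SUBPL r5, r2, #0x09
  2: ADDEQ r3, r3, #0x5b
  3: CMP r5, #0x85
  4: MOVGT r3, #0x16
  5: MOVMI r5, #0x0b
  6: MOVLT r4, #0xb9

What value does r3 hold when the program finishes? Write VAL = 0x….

0: ✓ CMP  NZCV=0010
1: ✓ SUBPL  r5←0x16
2: · ADDEQ
3: ✓ CMP  NZCV=1001
4: ✓ MOVGT  r3←0x16
5: ✓ MOVMI  r5←0x0b
6: · MOVLT

VAL = 0x16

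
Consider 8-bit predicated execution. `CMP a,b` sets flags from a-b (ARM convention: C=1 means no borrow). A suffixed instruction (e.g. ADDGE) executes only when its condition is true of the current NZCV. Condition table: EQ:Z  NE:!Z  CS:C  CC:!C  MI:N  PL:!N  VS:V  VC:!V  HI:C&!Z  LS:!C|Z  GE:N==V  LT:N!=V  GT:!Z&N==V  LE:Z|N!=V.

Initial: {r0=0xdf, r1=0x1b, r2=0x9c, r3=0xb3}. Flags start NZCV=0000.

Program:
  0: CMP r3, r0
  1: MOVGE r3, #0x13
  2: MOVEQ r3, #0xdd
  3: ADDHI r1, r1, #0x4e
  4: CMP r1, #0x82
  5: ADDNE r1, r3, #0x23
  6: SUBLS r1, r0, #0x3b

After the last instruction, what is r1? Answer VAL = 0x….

[0] flags=1000 → (cmp)
[1] flags=1000 GE?F → skip
[2] flags=1000 EQ?F → skip
[3] flags=1000 HI?F → skip
[4] flags=1001 → (cmp)
[5] flags=1001 NE?T → r1=0xd6
[6] flags=1001 LS?T → r1=0xa4

VAL = 0xa4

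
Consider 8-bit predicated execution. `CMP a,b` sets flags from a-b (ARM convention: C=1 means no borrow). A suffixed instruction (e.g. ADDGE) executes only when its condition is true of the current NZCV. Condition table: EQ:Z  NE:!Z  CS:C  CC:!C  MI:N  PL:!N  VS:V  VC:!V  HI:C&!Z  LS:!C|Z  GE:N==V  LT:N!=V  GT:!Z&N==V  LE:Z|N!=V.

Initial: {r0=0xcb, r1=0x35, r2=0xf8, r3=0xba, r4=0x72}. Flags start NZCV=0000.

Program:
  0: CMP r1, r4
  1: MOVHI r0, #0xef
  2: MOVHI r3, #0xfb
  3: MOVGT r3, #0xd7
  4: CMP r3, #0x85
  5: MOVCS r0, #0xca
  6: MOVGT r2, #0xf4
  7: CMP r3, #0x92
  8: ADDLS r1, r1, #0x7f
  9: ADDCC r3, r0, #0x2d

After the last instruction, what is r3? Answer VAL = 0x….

VAL = 0xba

[0] flags=1000 → (cmp)
[1] flags=1000 HI?F → skip
[2] flags=1000 HI?F → skip
[3] flags=1000 GT?F → skip
[4] flags=0010 → (cmp)
[5] flags=0010 CS?T → r0=0xca
[6] flags=0010 GT?T → r2=0xf4
[7] flags=0010 → (cmp)
[8] flags=0010 LS?F → skip
[9] flags=0010 CC?F → skip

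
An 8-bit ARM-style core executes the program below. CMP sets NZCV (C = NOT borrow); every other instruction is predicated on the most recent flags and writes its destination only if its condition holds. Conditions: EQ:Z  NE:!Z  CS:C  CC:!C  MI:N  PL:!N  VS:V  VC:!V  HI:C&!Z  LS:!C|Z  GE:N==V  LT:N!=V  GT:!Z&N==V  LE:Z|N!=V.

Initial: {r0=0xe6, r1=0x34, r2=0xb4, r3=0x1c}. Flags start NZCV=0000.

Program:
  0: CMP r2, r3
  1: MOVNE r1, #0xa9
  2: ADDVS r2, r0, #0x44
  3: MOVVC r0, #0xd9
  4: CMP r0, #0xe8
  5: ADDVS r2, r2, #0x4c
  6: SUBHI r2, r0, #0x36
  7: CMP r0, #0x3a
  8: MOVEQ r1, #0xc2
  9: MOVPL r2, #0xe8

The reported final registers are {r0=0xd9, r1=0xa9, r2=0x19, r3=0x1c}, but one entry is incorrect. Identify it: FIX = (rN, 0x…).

0: ✓ CMP  NZCV=1010
1: ✓ MOVNE  r1←0xa9
2: · ADDVS
3: ✓ MOVVC  r0←0xd9
4: ✓ CMP  NZCV=1000
5: · ADDVS
6: · SUBHI
7: ✓ CMP  NZCV=1010
8: · MOVEQ
9: · MOVPL

FIX = (r2, 0xb4)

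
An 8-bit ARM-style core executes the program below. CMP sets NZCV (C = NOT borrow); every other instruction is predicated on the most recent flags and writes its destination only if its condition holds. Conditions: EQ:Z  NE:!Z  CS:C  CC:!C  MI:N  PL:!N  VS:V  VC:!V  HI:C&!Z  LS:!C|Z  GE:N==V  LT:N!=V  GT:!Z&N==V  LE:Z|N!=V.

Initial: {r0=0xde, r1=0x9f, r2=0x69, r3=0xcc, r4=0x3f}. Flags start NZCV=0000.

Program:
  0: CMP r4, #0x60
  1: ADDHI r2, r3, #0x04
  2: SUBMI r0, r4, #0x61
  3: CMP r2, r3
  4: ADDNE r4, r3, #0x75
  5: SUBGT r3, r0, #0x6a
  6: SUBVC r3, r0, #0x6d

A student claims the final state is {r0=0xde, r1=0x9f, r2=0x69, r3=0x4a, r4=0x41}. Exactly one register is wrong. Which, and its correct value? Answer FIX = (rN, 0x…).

[0] flags=1000 → (cmp)
[1] flags=1000 HI?F → skip
[2] flags=1000 MI?T → r0=0xde
[3] flags=1001 → (cmp)
[4] flags=1001 NE?T → r4=0x41
[5] flags=1001 GT?T → r3=0x74
[6] flags=1001 VC?F → skip

FIX = (r3, 0x74)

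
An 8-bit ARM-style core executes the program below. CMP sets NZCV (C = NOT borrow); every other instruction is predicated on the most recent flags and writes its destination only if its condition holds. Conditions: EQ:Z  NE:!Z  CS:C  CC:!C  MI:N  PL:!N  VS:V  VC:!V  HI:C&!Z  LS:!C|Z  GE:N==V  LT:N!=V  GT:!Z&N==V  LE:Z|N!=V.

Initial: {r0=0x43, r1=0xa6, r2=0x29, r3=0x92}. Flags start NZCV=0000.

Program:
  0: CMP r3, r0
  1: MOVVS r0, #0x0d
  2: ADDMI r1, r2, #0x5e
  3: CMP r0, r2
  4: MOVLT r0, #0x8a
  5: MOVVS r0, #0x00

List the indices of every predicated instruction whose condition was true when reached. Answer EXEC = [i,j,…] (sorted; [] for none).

EXEC = [1,4]

[0] flags=0011 → (cmp)
[1] flags=0011 VS?T → r0=0x0d
[2] flags=0011 MI?F → skip
[3] flags=1000 → (cmp)
[4] flags=1000 LT?T → r0=0x8a
[5] flags=1000 VS?F → skip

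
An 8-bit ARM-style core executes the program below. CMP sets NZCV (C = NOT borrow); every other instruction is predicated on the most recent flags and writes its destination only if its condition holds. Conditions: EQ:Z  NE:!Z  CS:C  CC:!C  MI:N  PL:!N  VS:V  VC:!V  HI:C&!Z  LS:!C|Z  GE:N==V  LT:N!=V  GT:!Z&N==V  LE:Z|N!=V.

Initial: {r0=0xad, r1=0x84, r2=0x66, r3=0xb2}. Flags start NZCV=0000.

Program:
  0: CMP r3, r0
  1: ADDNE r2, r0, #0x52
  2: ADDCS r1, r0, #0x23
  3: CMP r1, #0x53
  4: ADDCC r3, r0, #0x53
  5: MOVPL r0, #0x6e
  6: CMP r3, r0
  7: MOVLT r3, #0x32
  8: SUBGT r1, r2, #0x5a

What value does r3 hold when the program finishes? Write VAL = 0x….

0: ✓ CMP  NZCV=0010
1: ✓ ADDNE  r2←0xff
2: ✓ ADDCS  r1←0xd0
3: ✓ CMP  NZCV=0011
4: · ADDCC
5: ✓ MOVPL  r0←0x6e
6: ✓ CMP  NZCV=0011
7: ✓ MOVLT  r3←0x32
8: · SUBGT

VAL = 0x32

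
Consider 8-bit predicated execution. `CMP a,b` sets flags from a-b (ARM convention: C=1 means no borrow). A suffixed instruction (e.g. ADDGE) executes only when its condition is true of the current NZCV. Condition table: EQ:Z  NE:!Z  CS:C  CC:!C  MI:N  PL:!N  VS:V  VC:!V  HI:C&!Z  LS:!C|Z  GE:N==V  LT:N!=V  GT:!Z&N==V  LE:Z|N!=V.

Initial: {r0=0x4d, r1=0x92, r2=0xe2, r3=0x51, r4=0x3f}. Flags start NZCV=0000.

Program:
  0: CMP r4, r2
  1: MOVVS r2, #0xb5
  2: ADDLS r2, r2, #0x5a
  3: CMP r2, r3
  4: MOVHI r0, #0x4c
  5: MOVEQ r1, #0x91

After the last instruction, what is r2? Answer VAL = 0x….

VAL = 0x3c

[0] flags=0000 → (cmp)
[1] flags=0000 VS?F → skip
[2] flags=0000 LS?T → r2=0x3c
[3] flags=1000 → (cmp)
[4] flags=1000 HI?F → skip
[5] flags=1000 EQ?F → skip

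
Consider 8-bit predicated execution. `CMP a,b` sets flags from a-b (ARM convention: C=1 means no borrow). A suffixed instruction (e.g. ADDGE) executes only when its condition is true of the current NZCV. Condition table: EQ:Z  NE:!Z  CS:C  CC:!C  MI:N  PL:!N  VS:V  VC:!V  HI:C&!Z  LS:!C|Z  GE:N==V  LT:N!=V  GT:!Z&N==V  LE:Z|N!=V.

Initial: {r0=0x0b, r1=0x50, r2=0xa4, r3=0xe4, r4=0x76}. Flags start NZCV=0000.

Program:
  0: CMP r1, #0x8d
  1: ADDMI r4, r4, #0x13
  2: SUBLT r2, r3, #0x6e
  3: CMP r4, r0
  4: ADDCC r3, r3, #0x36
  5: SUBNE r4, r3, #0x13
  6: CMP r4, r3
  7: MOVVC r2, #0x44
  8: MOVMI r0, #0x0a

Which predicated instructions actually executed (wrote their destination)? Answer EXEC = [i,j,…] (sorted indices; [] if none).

EXEC = [1,5,7,8]

[0] flags=1001 → (cmp)
[1] flags=1001 MI?T → r4=0x89
[2] flags=1001 LT?F → skip
[3] flags=0011 → (cmp)
[4] flags=0011 CC?F → skip
[5] flags=0011 NE?T → r4=0xd1
[6] flags=1000 → (cmp)
[7] flags=1000 VC?T → r2=0x44
[8] flags=1000 MI?T → r0=0x0a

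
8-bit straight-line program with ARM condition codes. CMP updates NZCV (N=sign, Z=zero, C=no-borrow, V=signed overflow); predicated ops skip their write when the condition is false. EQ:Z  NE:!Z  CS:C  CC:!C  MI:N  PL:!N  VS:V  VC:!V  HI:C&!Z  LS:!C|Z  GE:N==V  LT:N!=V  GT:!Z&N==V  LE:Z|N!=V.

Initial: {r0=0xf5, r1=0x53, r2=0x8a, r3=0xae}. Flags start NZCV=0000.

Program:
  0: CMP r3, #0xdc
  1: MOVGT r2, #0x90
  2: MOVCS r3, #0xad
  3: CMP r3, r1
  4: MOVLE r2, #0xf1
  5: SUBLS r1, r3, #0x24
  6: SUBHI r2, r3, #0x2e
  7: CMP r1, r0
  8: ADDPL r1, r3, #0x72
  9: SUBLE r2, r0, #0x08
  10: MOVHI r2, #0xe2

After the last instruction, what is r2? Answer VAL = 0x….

[0] flags=1000 → (cmp)
[1] flags=1000 GT?F → skip
[2] flags=1000 CS?F → skip
[3] flags=0011 → (cmp)
[4] flags=0011 LE?T → r2=0xf1
[5] flags=0011 LS?F → skip
[6] flags=0011 HI?T → r2=0x80
[7] flags=0000 → (cmp)
[8] flags=0000 PL?T → r1=0x20
[9] flags=0000 LE?F → skip
[10] flags=0000 HI?F → skip

VAL = 0x80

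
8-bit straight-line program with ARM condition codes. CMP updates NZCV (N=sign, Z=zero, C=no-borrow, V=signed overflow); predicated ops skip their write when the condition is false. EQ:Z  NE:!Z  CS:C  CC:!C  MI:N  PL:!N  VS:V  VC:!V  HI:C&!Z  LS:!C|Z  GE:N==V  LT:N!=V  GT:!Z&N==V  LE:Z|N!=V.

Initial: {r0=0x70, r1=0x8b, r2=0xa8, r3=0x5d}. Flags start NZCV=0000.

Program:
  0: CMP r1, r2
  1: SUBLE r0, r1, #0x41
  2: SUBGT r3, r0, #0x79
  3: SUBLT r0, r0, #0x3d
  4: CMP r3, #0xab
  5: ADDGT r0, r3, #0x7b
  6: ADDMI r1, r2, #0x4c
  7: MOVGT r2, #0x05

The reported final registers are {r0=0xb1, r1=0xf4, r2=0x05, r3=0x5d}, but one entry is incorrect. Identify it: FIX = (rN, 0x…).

FIX = (r0, 0xd8)

[0] flags=1000 → (cmp)
[1] flags=1000 LE?T → r0=0x4a
[2] flags=1000 GT?F → skip
[3] flags=1000 LT?T → r0=0x0d
[4] flags=1001 → (cmp)
[5] flags=1001 GT?T → r0=0xd8
[6] flags=1001 MI?T → r1=0xf4
[7] flags=1001 GT?T → r2=0x05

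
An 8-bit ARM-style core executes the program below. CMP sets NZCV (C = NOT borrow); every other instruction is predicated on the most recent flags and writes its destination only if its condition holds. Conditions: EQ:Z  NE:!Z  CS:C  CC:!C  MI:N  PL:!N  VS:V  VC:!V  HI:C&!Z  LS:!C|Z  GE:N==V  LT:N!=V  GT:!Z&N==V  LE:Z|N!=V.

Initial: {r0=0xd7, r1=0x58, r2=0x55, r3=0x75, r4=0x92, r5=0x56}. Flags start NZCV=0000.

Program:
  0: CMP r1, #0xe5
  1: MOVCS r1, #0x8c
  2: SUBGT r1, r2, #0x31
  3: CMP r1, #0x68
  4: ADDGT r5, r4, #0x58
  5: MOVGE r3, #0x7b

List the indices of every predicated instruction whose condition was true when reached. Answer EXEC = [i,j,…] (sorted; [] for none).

EXEC = [2]

0: ✓ CMP  NZCV=0000
1: · MOVCS
2: ✓ SUBGT  r1←0x24
3: ✓ CMP  NZCV=1000
4: · ADDGT
5: · MOVGE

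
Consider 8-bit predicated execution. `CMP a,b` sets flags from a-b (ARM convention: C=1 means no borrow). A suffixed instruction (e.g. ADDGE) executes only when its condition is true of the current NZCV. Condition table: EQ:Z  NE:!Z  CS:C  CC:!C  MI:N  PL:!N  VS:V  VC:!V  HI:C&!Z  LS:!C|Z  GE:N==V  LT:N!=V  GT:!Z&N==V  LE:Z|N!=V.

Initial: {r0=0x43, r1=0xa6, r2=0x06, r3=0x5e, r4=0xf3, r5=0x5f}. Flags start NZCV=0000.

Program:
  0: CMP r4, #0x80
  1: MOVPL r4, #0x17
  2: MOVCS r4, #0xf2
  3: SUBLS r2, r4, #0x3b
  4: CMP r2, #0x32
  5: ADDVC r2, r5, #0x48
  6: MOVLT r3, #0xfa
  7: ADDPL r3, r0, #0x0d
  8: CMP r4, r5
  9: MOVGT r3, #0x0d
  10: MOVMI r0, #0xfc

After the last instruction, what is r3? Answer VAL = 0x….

VAL = 0xfa

0: ✓ CMP  NZCV=0010
1: ✓ MOVPL  r4←0x17
2: ✓ MOVCS  r4←0xf2
3: · SUBLS
4: ✓ CMP  NZCV=1000
5: ✓ ADDVC  r2←0xa7
6: ✓ MOVLT  r3←0xfa
7: · ADDPL
8: ✓ CMP  NZCV=1010
9: · MOVGT
10: ✓ MOVMI  r0←0xfc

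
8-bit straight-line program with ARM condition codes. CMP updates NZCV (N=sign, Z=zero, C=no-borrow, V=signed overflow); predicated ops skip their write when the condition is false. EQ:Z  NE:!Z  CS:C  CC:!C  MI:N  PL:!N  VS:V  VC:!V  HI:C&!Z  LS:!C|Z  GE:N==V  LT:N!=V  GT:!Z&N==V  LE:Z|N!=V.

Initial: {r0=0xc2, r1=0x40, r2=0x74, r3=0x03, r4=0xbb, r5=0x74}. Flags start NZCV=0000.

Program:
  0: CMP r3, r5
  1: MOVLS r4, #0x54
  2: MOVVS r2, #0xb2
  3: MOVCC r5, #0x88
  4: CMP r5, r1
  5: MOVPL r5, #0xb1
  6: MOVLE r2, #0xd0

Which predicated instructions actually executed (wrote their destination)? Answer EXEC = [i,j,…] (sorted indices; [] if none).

EXEC = [1,3,5,6]

[0] flags=1000 → (cmp)
[1] flags=1000 LS?T → r4=0x54
[2] flags=1000 VS?F → skip
[3] flags=1000 CC?T → r5=0x88
[4] flags=0011 → (cmp)
[5] flags=0011 PL?T → r5=0xb1
[6] flags=0011 LE?T → r2=0xd0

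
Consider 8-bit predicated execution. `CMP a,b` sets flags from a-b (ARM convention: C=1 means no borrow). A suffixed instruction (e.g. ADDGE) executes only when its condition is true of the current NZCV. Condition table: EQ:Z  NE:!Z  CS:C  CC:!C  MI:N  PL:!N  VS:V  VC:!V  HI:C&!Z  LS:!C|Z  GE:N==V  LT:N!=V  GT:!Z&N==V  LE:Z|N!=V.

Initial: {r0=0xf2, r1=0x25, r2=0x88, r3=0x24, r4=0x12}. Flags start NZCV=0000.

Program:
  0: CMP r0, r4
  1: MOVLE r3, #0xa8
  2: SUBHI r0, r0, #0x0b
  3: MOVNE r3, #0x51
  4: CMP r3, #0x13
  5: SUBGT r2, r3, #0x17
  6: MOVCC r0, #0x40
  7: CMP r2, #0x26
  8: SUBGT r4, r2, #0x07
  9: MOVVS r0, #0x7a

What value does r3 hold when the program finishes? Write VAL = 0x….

VAL = 0x51

0: ✓ CMP  NZCV=1010
1: ✓ MOVLE  r3←0xa8
2: ✓ SUBHI  r0←0xe7
3: ✓ MOVNE  r3←0x51
4: ✓ CMP  NZCV=0010
5: ✓ SUBGT  r2←0x3a
6: · MOVCC
7: ✓ CMP  NZCV=0010
8: ✓ SUBGT  r4←0x33
9: · MOVVS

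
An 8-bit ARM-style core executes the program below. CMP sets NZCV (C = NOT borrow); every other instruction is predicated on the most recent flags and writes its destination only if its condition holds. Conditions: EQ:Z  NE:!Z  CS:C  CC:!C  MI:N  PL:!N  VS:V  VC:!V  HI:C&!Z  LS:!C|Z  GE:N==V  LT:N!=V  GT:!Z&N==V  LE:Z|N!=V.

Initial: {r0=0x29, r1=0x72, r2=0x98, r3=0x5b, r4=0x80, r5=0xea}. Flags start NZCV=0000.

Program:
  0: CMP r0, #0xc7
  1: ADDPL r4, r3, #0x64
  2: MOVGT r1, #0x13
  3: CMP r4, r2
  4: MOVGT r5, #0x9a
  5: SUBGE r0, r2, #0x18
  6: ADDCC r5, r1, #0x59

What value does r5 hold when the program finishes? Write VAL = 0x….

VAL = 0x9a

[0] flags=0000 → (cmp)
[1] flags=0000 PL?T → r4=0xbf
[2] flags=0000 GT?T → r1=0x13
[3] flags=0010 → (cmp)
[4] flags=0010 GT?T → r5=0x9a
[5] flags=0010 GE?T → r0=0x80
[6] flags=0010 CC?F → skip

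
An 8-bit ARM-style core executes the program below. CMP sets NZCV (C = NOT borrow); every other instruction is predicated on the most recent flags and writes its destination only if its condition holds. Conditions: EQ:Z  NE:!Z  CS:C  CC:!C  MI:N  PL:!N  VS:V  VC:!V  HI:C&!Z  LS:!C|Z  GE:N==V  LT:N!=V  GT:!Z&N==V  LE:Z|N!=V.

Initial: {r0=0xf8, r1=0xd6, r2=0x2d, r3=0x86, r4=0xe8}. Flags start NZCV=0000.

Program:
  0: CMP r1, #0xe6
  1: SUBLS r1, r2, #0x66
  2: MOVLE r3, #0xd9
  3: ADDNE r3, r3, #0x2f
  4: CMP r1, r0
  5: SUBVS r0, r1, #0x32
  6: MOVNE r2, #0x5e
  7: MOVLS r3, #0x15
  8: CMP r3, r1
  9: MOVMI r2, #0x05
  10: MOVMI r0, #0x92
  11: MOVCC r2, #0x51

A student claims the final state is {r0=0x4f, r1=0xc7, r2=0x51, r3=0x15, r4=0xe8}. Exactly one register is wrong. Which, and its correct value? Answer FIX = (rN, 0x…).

FIX = (r0, 0xf8)

[0] flags=1000 → (cmp)
[1] flags=1000 LS?T → r1=0xc7
[2] flags=1000 LE?T → r3=0xd9
[3] flags=1000 NE?T → r3=0x08
[4] flags=1000 → (cmp)
[5] flags=1000 VS?F → skip
[6] flags=1000 NE?T → r2=0x5e
[7] flags=1000 LS?T → r3=0x15
[8] flags=0000 → (cmp)
[9] flags=0000 MI?F → skip
[10] flags=0000 MI?F → skip
[11] flags=0000 CC?T → r2=0x51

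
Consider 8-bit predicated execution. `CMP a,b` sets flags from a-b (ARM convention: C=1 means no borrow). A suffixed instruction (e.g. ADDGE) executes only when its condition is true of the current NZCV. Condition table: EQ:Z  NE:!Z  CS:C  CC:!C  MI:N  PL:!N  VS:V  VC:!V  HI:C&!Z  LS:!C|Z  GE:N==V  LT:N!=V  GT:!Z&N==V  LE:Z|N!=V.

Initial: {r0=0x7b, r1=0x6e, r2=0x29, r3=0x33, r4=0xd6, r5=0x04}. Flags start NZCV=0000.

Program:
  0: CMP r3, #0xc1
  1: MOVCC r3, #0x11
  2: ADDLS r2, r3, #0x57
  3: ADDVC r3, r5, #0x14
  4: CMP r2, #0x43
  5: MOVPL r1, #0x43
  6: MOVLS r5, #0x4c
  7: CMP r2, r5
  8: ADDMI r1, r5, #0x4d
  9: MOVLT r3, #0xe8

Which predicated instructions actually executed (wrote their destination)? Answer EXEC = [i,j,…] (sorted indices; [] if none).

[0] flags=0000 → (cmp)
[1] flags=0000 CC?T → r3=0x11
[2] flags=0000 LS?T → r2=0x68
[3] flags=0000 VC?T → r3=0x18
[4] flags=0010 → (cmp)
[5] flags=0010 PL?T → r1=0x43
[6] flags=0010 LS?F → skip
[7] flags=0010 → (cmp)
[8] flags=0010 MI?F → skip
[9] flags=0010 LT?F → skip

EXEC = [1,2,3,5]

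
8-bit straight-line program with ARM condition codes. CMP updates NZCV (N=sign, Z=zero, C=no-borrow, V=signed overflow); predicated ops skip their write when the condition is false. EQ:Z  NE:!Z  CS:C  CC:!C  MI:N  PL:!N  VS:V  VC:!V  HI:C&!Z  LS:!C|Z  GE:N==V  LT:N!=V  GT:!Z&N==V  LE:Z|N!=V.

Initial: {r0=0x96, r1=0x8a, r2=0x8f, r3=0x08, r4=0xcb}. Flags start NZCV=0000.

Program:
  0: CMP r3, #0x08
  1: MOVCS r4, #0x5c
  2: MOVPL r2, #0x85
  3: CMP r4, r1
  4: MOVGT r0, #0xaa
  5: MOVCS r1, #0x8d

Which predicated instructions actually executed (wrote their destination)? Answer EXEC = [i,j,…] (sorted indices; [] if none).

[0] flags=0110 → (cmp)
[1] flags=0110 CS?T → r4=0x5c
[2] flags=0110 PL?T → r2=0x85
[3] flags=1001 → (cmp)
[4] flags=1001 GT?T → r0=0xaa
[5] flags=1001 CS?F → skip

EXEC = [1,2,4]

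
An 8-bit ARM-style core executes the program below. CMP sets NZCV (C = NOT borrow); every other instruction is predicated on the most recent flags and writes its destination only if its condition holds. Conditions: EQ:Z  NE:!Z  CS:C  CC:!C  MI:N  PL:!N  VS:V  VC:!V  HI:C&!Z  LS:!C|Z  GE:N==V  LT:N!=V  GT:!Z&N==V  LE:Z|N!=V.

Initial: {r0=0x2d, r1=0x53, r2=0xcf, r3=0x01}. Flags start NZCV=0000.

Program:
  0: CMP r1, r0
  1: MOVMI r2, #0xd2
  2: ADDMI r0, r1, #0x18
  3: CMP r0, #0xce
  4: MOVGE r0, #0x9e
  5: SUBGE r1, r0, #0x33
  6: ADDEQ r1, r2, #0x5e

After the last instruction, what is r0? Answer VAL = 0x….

VAL = 0x9e

0: ✓ CMP  NZCV=0010
1: · MOVMI
2: · ADDMI
3: ✓ CMP  NZCV=0000
4: ✓ MOVGE  r0←0x9e
5: ✓ SUBGE  r1←0x6b
6: · ADDEQ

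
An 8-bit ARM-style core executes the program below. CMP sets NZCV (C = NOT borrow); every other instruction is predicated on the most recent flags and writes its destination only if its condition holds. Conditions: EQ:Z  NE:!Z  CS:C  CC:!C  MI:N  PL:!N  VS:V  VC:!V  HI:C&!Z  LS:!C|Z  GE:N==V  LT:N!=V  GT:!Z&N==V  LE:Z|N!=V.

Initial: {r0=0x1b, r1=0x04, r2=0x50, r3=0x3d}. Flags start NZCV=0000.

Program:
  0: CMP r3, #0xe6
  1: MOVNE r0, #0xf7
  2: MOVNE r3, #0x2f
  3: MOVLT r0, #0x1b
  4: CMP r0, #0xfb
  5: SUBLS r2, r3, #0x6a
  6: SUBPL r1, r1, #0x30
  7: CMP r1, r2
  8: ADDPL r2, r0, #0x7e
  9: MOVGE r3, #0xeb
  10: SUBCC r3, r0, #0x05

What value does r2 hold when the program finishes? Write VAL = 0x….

VAL = 0x75

[0] flags=0000 → (cmp)
[1] flags=0000 NE?T → r0=0xf7
[2] flags=0000 NE?T → r3=0x2f
[3] flags=0000 LT?F → skip
[4] flags=1000 → (cmp)
[5] flags=1000 LS?T → r2=0xc5
[6] flags=1000 PL?F → skip
[7] flags=0000 → (cmp)
[8] flags=0000 PL?T → r2=0x75
[9] flags=0000 GE?T → r3=0xeb
[10] flags=0000 CC?T → r3=0xf2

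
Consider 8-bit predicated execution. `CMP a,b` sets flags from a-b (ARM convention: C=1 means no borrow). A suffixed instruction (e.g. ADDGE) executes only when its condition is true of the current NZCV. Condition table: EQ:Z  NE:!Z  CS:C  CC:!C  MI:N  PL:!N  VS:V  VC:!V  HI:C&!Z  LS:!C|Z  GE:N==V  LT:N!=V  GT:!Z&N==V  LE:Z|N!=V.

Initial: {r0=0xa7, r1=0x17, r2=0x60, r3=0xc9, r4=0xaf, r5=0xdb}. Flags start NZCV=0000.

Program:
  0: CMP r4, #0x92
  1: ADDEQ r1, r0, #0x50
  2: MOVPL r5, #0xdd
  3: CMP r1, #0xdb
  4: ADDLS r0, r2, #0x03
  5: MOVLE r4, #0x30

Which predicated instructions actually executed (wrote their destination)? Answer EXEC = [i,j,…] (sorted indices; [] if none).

EXEC = [2,4]

0: ✓ CMP  NZCV=0010
1: · ADDEQ
2: ✓ MOVPL  r5←0xdd
3: ✓ CMP  NZCV=0000
4: ✓ ADDLS  r0←0x63
5: · MOVLE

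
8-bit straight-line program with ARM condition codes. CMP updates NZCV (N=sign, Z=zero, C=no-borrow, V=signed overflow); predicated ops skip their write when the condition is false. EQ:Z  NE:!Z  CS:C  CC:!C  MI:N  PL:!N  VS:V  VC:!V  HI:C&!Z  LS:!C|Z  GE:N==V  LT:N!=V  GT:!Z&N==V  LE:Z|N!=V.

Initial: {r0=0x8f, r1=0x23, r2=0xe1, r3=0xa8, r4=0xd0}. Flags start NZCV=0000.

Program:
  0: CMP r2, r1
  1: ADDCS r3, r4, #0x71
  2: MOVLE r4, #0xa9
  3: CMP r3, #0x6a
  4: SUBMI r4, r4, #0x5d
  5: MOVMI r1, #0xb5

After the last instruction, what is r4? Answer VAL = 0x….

VAL = 0x4c

[0] flags=1010 → (cmp)
[1] flags=1010 CS?T → r3=0x41
[2] flags=1010 LE?T → r4=0xa9
[3] flags=1000 → (cmp)
[4] flags=1000 MI?T → r4=0x4c
[5] flags=1000 MI?T → r1=0xb5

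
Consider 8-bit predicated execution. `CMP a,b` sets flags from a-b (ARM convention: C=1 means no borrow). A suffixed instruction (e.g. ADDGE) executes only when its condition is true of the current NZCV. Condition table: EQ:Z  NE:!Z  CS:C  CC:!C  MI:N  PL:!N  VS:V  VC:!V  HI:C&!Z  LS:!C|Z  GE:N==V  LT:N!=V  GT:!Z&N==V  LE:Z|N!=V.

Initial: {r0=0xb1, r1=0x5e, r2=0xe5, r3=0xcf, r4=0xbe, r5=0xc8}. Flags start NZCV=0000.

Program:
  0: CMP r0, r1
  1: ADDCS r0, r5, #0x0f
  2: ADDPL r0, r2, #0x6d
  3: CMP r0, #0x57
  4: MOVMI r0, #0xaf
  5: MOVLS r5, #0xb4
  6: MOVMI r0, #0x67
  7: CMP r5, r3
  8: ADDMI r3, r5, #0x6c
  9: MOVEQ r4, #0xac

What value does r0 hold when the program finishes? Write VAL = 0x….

0: ✓ CMP  NZCV=0011
1: ✓ ADDCS  r0←0xd7
2: ✓ ADDPL  r0←0x52
3: ✓ CMP  NZCV=1000
4: ✓ MOVMI  r0←0xaf
5: ✓ MOVLS  r5←0xb4
6: ✓ MOVMI  r0←0x67
7: ✓ CMP  NZCV=1000
8: ✓ ADDMI  r3←0x20
9: · MOVEQ

VAL = 0x67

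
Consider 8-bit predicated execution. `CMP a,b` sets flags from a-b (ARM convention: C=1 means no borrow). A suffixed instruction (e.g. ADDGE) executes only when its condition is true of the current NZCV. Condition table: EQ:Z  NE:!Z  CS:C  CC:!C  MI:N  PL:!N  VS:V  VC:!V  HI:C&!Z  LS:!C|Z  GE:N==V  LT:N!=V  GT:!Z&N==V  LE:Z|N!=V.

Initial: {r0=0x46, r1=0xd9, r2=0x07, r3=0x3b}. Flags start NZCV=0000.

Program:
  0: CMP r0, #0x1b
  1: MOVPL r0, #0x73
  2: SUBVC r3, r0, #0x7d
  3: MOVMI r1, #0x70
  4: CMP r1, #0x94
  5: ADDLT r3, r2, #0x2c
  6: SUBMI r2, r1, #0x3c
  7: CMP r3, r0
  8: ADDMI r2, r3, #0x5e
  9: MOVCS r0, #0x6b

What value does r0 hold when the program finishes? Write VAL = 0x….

0: ✓ CMP  NZCV=0010
1: ✓ MOVPL  r0←0x73
2: ✓ SUBVC  r3←0xf6
3: · MOVMI
4: ✓ CMP  NZCV=0010
5: · ADDLT
6: · SUBMI
7: ✓ CMP  NZCV=1010
8: ✓ ADDMI  r2←0x54
9: ✓ MOVCS  r0←0x6b

VAL = 0x6b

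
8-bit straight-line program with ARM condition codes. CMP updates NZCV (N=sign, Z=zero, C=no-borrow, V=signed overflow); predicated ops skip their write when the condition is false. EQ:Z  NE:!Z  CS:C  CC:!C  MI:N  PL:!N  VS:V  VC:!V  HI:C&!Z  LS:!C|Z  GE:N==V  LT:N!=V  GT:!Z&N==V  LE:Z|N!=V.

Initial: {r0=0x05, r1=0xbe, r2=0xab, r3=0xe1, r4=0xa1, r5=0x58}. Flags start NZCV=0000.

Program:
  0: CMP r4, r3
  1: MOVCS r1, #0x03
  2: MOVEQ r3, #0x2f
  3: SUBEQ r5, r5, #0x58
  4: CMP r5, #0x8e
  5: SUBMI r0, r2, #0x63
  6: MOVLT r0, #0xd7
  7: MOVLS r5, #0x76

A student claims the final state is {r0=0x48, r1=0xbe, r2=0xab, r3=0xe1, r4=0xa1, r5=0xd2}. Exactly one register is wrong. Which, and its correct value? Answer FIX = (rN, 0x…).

FIX = (r5, 0x76)

[0] flags=1000 → (cmp)
[1] flags=1000 CS?F → skip
[2] flags=1000 EQ?F → skip
[3] flags=1000 EQ?F → skip
[4] flags=1001 → (cmp)
[5] flags=1001 MI?T → r0=0x48
[6] flags=1001 LT?F → skip
[7] flags=1001 LS?T → r5=0x76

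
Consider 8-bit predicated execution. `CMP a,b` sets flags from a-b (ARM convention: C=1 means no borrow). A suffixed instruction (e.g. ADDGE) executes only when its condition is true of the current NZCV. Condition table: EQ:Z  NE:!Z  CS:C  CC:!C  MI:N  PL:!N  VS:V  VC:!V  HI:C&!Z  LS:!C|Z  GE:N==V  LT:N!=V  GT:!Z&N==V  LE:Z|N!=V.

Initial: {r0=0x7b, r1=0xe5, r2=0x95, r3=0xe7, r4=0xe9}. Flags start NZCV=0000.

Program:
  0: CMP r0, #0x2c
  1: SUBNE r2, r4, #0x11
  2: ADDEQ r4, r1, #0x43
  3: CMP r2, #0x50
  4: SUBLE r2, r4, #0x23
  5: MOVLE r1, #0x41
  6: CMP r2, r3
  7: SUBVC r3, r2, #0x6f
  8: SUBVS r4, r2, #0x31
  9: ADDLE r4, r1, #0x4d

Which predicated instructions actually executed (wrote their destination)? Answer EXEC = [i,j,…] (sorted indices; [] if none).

[0] flags=0010 → (cmp)
[1] flags=0010 NE?T → r2=0xd8
[2] flags=0010 EQ?F → skip
[3] flags=1010 → (cmp)
[4] flags=1010 LE?T → r2=0xc6
[5] flags=1010 LE?T → r1=0x41
[6] flags=1000 → (cmp)
[7] flags=1000 VC?T → r3=0x57
[8] flags=1000 VS?F → skip
[9] flags=1000 LE?T → r4=0x8e

EXEC = [1,4,5,7,9]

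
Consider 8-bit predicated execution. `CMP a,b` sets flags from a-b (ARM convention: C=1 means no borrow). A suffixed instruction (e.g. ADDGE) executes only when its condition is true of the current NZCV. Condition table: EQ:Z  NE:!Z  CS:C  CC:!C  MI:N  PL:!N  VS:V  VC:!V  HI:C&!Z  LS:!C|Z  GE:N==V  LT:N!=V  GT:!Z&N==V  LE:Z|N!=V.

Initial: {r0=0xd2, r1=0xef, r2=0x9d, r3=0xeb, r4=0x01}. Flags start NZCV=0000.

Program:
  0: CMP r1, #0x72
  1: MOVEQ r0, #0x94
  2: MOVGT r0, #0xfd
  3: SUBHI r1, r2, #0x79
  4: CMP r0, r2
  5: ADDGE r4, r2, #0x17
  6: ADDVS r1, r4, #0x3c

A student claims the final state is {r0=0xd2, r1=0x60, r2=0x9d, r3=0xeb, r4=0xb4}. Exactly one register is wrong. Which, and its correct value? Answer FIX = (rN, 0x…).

FIX = (r1, 0x24)

0: ✓ CMP  NZCV=0011
1: · MOVEQ
2: · MOVGT
3: ✓ SUBHI  r1←0x24
4: ✓ CMP  NZCV=0010
5: ✓ ADDGE  r4←0xb4
6: · ADDVS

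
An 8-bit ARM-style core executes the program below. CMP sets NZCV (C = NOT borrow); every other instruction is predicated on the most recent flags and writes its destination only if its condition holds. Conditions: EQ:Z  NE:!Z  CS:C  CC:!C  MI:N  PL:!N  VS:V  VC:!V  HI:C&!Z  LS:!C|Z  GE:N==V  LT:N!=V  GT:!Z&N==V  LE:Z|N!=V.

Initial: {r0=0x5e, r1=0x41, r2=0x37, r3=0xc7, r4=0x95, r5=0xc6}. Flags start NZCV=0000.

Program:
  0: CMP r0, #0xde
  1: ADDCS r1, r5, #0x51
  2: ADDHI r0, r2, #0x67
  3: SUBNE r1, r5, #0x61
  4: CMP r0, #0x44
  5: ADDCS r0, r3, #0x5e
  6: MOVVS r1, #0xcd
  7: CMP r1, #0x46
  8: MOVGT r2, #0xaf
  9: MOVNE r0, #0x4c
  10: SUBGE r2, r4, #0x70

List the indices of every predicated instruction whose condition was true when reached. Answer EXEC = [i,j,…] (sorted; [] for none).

[0] flags=1001 → (cmp)
[1] flags=1001 CS?F → skip
[2] flags=1001 HI?F → skip
[3] flags=1001 NE?T → r1=0x65
[4] flags=0010 → (cmp)
[5] flags=0010 CS?T → r0=0x25
[6] flags=0010 VS?F → skip
[7] flags=0010 → (cmp)
[8] flags=0010 GT?T → r2=0xaf
[9] flags=0010 NE?T → r0=0x4c
[10] flags=0010 GE?T → r2=0x25

EXEC = [3,5,8,9,10]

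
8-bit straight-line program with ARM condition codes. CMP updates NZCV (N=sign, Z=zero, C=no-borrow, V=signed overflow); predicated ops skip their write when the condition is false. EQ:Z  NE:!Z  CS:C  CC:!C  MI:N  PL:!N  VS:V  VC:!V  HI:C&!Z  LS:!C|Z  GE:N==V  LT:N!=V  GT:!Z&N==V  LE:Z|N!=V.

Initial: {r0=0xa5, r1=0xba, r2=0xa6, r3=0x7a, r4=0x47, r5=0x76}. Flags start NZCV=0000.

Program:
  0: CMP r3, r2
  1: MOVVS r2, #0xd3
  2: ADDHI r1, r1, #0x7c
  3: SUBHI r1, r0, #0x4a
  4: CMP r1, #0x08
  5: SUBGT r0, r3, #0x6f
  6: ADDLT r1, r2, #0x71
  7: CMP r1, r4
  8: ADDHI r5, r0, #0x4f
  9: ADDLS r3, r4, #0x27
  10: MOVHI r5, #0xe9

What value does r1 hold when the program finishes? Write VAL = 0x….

VAL = 0x44

0: ✓ CMP  NZCV=1001
1: ✓ MOVVS  r2←0xd3
2: · ADDHI
3: · SUBHI
4: ✓ CMP  NZCV=1010
5: · SUBGT
6: ✓ ADDLT  r1←0x44
7: ✓ CMP  NZCV=1000
8: · ADDHI
9: ✓ ADDLS  r3←0x6e
10: · MOVHI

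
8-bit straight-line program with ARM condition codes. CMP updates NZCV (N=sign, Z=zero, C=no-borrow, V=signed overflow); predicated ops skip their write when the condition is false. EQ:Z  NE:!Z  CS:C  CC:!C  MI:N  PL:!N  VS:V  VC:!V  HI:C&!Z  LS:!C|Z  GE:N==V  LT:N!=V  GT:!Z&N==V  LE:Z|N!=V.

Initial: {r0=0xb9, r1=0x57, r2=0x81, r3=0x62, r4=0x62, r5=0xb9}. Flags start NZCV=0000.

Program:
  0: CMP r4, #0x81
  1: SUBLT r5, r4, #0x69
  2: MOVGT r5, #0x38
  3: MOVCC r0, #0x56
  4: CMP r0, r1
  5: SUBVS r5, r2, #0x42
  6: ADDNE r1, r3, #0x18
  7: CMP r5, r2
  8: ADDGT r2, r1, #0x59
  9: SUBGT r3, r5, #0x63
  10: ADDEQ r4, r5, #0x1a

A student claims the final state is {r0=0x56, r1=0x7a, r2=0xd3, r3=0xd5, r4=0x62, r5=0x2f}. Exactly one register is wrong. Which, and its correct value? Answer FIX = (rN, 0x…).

[0] flags=1001 → (cmp)
[1] flags=1001 LT?F → skip
[2] flags=1001 GT?T → r5=0x38
[3] flags=1001 CC?T → r0=0x56
[4] flags=1000 → (cmp)
[5] flags=1000 VS?F → skip
[6] flags=1000 NE?T → r1=0x7a
[7] flags=1001 → (cmp)
[8] flags=1001 GT?T → r2=0xd3
[9] flags=1001 GT?T → r3=0xd5
[10] flags=1001 EQ?F → skip

FIX = (r5, 0x38)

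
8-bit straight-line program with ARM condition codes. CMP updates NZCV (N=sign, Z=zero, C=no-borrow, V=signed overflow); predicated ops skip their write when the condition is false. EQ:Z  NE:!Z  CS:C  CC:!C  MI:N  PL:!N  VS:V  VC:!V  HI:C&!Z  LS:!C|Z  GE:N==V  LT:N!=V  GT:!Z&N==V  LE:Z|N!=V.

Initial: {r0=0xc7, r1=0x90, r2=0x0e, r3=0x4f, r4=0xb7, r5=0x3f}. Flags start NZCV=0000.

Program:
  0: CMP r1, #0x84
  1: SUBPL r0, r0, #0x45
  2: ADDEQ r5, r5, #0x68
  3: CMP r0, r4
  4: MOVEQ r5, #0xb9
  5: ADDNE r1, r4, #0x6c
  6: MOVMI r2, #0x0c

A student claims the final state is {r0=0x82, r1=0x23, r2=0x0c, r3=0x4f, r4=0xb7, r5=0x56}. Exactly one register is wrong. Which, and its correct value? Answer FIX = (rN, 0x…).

[0] flags=0010 → (cmp)
[1] flags=0010 PL?T → r0=0x82
[2] flags=0010 EQ?F → skip
[3] flags=1000 → (cmp)
[4] flags=1000 EQ?F → skip
[5] flags=1000 NE?T → r1=0x23
[6] flags=1000 MI?T → r2=0x0c

FIX = (r5, 0x3f)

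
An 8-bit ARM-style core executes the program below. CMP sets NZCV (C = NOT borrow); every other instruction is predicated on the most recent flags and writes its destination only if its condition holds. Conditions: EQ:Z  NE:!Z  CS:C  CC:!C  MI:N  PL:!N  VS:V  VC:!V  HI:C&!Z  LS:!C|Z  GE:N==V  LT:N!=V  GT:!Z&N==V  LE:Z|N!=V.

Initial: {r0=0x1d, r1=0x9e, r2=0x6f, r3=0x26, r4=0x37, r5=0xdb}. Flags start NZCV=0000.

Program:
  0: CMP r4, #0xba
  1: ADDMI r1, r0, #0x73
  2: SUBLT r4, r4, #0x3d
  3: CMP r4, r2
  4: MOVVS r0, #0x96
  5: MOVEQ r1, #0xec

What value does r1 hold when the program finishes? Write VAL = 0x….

VAL = 0x9e

[0] flags=0000 → (cmp)
[1] flags=0000 MI?F → skip
[2] flags=0000 LT?F → skip
[3] flags=1000 → (cmp)
[4] flags=1000 VS?F → skip
[5] flags=1000 EQ?F → skip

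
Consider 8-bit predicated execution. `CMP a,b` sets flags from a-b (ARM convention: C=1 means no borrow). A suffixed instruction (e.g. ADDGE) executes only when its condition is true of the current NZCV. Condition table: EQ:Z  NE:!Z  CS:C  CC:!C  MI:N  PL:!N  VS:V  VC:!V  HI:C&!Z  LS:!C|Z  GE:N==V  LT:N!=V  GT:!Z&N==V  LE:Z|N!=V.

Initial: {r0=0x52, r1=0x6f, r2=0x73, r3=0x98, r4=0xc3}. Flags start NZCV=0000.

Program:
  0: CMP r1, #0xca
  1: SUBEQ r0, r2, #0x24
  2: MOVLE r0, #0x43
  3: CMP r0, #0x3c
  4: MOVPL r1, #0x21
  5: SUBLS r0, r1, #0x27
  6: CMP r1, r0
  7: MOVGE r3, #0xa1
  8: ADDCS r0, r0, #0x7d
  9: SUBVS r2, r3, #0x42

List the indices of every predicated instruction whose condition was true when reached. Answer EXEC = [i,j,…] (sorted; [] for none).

EXEC = [4]

0: ✓ CMP  NZCV=1001
1: · SUBEQ
2: · MOVLE
3: ✓ CMP  NZCV=0010
4: ✓ MOVPL  r1←0x21
5: · SUBLS
6: ✓ CMP  NZCV=1000
7: · MOVGE
8: · ADDCS
9: · SUBVS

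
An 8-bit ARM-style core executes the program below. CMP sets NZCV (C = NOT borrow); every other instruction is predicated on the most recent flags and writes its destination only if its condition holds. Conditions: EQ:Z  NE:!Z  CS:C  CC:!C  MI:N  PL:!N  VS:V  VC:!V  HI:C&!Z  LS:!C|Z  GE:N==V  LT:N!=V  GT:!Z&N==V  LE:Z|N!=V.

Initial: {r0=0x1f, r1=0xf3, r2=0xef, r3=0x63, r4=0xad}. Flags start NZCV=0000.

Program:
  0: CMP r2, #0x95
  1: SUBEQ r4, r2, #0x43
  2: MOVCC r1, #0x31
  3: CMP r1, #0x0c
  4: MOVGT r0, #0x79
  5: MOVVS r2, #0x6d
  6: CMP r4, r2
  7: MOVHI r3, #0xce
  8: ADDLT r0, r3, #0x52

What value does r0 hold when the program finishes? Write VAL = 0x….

[0] flags=0010 → (cmp)
[1] flags=0010 EQ?F → skip
[2] flags=0010 CC?F → skip
[3] flags=1010 → (cmp)
[4] flags=1010 GT?F → skip
[5] flags=1010 VS?F → skip
[6] flags=1000 → (cmp)
[7] flags=1000 HI?F → skip
[8] flags=1000 LT?T → r0=0xb5

VAL = 0xb5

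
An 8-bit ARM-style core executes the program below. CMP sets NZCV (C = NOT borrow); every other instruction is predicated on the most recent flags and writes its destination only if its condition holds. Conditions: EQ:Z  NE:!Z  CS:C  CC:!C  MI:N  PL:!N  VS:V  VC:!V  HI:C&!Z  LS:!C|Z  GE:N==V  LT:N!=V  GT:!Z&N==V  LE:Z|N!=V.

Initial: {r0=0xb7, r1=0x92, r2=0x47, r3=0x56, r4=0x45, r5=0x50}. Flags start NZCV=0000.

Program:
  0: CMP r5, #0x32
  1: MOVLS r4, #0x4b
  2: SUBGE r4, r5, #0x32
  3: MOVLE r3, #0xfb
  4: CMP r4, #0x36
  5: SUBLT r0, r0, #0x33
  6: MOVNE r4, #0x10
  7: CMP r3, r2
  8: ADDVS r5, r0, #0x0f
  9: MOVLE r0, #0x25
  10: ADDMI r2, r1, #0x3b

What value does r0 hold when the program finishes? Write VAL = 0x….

VAL = 0x84

0: ✓ CMP  NZCV=0010
1: · MOVLS
2: ✓ SUBGE  r4←0x1e
3: · MOVLE
4: ✓ CMP  NZCV=1000
5: ✓ SUBLT  r0←0x84
6: ✓ MOVNE  r4←0x10
7: ✓ CMP  NZCV=0010
8: · ADDVS
9: · MOVLE
10: · ADDMI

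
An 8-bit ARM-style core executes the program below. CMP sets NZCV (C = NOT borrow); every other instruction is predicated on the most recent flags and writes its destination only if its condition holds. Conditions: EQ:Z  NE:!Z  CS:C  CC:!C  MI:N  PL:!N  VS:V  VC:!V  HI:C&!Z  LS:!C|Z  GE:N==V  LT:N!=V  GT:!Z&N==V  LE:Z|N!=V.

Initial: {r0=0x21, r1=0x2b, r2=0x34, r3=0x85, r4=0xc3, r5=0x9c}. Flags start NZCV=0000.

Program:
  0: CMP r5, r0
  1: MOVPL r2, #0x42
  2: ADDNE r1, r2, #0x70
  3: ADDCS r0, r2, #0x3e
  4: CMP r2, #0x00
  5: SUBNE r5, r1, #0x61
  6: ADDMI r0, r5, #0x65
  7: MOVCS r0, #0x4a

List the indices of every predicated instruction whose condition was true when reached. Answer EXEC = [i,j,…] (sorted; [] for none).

EXEC = [1,2,3,5,7]

[0] flags=0011 → (cmp)
[1] flags=0011 PL?T → r2=0x42
[2] flags=0011 NE?T → r1=0xb2
[3] flags=0011 CS?T → r0=0x80
[4] flags=0010 → (cmp)
[5] flags=0010 NE?T → r5=0x51
[6] flags=0010 MI?F → skip
[7] flags=0010 CS?T → r0=0x4a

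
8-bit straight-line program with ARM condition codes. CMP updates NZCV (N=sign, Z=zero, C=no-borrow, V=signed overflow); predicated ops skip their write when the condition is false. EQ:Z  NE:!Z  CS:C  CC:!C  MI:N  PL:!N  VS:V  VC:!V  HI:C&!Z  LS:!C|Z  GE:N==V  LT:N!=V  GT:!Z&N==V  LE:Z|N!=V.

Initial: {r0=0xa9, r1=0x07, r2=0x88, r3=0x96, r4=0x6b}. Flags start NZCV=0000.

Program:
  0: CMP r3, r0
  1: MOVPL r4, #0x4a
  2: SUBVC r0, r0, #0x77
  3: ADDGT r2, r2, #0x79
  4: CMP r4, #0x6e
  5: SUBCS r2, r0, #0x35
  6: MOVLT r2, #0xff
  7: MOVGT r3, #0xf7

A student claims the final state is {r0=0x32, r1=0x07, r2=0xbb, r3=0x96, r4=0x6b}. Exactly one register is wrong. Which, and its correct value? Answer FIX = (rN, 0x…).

0: ✓ CMP  NZCV=1000
1: · MOVPL
2: ✓ SUBVC  r0←0x32
3: · ADDGT
4: ✓ CMP  NZCV=1000
5: · SUBCS
6: ✓ MOVLT  r2←0xff
7: · MOVGT

FIX = (r2, 0xff)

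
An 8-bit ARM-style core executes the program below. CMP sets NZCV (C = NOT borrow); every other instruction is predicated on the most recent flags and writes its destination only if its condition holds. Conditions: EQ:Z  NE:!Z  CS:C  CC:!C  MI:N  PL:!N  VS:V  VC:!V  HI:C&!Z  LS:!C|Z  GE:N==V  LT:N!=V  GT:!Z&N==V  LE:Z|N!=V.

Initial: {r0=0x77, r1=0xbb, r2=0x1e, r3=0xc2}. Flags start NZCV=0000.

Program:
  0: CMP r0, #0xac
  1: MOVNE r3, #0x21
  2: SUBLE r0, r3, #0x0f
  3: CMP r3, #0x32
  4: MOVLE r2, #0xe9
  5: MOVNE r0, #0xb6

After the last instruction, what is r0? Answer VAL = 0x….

0: ✓ CMP  NZCV=1001
1: ✓ MOVNE  r3←0x21
2: · SUBLE
3: ✓ CMP  NZCV=1000
4: ✓ MOVLE  r2←0xe9
5: ✓ MOVNE  r0←0xb6

VAL = 0xb6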